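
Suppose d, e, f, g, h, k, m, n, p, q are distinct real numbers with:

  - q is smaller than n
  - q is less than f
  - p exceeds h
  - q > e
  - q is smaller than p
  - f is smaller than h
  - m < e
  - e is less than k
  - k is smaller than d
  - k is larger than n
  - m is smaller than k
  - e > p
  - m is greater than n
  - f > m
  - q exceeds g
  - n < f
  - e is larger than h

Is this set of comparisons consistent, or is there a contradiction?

We have e < q stated directly, yet also q < n < m < f < h < p < e by chaining the others — so q < e. Contradiction.

inconsistent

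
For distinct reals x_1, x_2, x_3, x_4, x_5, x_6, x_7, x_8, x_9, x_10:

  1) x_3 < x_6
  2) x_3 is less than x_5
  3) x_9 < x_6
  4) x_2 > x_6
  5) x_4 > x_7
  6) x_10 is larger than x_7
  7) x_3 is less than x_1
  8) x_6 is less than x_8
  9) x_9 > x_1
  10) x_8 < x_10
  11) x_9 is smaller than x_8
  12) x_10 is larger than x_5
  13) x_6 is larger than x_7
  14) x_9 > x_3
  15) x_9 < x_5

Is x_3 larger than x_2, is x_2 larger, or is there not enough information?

Following the relations from x_3: x_3 < x_1 < x_9 < x_6 < x_2.
So x_2 is larger.

x_2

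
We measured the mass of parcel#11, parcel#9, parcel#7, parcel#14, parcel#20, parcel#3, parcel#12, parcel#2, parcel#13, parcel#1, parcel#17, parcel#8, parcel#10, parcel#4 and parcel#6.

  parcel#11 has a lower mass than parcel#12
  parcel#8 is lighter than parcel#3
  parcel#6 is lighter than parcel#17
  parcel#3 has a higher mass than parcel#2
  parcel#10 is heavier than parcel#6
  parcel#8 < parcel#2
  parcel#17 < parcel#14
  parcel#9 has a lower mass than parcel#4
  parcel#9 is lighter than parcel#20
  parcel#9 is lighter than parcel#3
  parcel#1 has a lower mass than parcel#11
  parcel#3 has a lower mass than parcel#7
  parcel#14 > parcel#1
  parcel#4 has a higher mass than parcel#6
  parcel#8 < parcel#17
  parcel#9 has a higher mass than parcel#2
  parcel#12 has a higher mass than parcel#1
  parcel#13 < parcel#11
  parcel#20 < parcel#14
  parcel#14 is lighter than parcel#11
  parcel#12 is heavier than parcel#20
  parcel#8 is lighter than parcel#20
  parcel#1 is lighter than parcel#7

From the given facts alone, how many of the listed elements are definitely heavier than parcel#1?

Directly above parcel#1: parcel#7, parcel#14, parcel#11, parcel#12.
No other element is forced above parcel#1 by the given relations, so the count is 4.

4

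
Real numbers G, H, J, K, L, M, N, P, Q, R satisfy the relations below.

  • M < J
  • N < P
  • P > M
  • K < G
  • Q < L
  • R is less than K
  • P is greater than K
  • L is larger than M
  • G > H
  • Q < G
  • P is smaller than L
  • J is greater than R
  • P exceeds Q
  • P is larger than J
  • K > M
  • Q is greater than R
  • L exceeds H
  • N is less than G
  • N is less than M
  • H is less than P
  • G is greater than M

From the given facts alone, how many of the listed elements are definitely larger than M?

From M the given relations immediately reach J, K, P, L, G.
No other element is forced above M by the given relations, so the count is 5.

5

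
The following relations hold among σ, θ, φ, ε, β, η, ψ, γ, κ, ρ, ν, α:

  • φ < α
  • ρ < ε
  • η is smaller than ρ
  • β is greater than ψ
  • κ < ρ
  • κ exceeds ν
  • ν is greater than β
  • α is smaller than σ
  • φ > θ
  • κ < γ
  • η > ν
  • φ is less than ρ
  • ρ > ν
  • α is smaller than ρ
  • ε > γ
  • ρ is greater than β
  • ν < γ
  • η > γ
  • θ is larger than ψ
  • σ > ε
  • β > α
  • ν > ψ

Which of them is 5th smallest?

β

Chaining the given pairs: ψ < θ < φ < α < β < ν < κ < γ < η < ρ < ε < σ.
Counting 5 from the smallest end gives β.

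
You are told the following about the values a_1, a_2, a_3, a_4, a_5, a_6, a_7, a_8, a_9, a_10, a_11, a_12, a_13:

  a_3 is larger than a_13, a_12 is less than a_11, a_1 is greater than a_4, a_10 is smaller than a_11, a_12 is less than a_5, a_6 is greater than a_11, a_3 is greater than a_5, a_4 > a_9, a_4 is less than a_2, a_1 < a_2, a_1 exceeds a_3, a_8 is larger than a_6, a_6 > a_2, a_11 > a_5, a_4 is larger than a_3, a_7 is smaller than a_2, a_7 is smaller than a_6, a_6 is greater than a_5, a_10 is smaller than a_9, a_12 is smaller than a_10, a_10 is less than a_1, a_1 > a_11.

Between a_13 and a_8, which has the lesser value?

a_13

Link the given pairs in sequence: a_13 < a_3; a_3 < a_1; a_1 < a_2; a_2 < a_6; a_6 < a_8.
Together: a_13 < a_3 < a_1 < a_2 < a_6 < a_8.
So a_13 < a_8; a_13 is the smaller of the two.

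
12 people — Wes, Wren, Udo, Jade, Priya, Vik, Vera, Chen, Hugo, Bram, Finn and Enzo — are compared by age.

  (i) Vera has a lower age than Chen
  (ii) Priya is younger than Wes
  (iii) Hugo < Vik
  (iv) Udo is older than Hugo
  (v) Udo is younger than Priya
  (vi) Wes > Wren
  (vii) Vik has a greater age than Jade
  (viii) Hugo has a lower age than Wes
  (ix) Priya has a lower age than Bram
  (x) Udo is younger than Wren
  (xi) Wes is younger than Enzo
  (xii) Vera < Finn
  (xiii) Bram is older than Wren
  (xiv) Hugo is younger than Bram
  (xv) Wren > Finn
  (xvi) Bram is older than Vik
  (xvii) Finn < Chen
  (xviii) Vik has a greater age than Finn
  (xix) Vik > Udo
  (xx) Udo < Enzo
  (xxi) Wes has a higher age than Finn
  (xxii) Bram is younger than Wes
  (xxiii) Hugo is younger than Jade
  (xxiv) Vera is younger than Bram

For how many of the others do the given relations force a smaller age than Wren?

4

Directly below Wren: Udo, Finn.
One step further: Hugo, Vera (4 so far).
Nothing else is reachable below Wren; 4 in all.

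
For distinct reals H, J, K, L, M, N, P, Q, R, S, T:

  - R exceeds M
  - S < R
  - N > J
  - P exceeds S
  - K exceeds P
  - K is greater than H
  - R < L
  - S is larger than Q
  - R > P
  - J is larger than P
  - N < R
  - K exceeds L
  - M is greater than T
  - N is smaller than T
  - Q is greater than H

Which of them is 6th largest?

N

The consecutive relations fix a unique order: H < Q < S < P < J < N < T < M < R < L < K.
Counting 6 from the largest end gives N.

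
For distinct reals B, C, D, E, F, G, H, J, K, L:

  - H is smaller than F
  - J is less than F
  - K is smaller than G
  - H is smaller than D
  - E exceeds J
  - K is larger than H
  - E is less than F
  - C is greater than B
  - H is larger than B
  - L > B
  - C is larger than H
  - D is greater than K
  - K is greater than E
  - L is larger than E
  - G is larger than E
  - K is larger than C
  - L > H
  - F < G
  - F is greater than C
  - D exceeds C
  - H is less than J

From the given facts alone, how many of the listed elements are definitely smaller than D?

6

From D the given relations immediately reach H, C, K.
From those, B, E — 5 in total.
From those, J — 6 in total.
Nothing else is reachable below D; 6 in all.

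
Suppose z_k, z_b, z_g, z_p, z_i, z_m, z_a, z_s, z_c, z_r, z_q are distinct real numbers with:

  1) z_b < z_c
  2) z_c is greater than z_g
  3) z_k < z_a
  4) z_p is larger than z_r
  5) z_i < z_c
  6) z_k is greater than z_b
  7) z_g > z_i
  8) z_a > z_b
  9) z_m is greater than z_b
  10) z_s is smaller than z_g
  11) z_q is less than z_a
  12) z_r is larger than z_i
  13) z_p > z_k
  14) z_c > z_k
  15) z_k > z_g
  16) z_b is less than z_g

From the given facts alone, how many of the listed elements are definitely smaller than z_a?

From z_a the given relations immediately reach z_b, z_q, z_k.
From those, z_g — 4 in total.
From those, z_i, z_s — 6 in total.
Nothing else is reachable below z_a; 6 in all.

6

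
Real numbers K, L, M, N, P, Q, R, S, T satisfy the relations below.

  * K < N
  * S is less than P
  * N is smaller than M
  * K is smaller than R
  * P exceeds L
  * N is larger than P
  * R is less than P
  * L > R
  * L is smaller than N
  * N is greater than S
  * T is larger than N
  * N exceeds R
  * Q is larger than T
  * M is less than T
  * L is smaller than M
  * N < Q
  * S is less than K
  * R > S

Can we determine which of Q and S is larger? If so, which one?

Q

Chaining the given relations: S < R < L < P < N < T < Q.
So Q is larger.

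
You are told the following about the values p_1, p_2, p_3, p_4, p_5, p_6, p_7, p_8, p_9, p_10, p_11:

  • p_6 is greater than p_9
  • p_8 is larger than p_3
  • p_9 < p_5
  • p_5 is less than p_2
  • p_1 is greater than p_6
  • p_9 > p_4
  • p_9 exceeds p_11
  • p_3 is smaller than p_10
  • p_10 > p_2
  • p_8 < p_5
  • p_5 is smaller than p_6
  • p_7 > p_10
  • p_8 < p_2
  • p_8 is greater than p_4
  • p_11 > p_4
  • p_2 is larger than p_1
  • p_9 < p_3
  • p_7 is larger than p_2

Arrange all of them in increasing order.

Each adjacent pair is fixed by a given relation: p_4 < p_11; p_11 < p_9; p_9 < p_3; p_3 < p_8; p_8 < p_5; p_5 < p_6; p_6 < p_1; p_1 < p_2; p_2 < p_10; p_10 < p_7. Chaining them end to end gives the full order.

p_4 < p_11 < p_9 < p_3 < p_8 < p_5 < p_6 < p_1 < p_2 < p_10 < p_7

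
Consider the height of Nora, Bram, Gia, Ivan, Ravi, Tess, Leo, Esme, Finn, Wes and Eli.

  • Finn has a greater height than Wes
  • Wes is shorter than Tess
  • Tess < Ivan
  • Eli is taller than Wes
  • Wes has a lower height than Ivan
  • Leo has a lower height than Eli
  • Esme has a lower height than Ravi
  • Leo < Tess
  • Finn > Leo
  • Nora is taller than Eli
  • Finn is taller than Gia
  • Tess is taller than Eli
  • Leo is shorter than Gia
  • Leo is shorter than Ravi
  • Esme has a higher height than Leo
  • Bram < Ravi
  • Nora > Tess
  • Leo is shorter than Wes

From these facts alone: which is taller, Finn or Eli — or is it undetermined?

undetermined

Following every chain through Eli: above Eli we get Tess, Nora, Ivan; below Eli we get Leo, Wes.
Finn is not reached, and no chain runs the other way from Finn to Eli.
So the given relations leave the order of Eli and Finn undetermined.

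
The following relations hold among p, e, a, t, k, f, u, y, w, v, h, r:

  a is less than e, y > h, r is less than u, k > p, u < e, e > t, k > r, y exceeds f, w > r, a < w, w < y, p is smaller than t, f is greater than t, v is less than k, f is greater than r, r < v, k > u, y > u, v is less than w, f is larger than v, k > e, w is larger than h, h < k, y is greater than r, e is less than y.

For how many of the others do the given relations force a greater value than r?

From r the given relations immediately reach u, v, w, f, k, y.
From those, e — 7 in total.
No other element is forced above r by the given relations, so the count is 7.

7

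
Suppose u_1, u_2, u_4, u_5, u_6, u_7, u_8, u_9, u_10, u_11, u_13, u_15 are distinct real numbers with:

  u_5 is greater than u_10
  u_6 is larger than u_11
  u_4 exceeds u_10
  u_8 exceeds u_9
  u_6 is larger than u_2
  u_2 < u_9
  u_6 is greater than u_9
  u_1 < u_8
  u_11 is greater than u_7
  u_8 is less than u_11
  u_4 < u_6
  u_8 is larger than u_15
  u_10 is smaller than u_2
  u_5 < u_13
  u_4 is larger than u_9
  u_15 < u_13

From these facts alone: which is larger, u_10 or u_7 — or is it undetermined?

undetermined

Following every chain through u_10: above u_10 we get u_5, u_2, u_9, u_8, u_4, u_13, u_11, u_6.
u_7 is not reached, and no chain runs the other way from u_7 to u_10.
So the given relations leave the order of u_10 and u_7 undetermined.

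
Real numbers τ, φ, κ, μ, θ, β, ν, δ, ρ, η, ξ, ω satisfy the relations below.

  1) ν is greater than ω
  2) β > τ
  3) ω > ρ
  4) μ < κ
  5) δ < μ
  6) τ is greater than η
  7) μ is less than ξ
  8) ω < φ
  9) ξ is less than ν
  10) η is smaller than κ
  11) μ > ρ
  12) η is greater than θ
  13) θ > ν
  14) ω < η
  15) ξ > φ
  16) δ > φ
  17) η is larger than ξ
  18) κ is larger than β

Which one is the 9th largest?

The consecutive relations fix a unique order: ρ < ω < φ < δ < μ < ξ < ν < θ < η < τ < β < κ.
The 9th largest is δ.

δ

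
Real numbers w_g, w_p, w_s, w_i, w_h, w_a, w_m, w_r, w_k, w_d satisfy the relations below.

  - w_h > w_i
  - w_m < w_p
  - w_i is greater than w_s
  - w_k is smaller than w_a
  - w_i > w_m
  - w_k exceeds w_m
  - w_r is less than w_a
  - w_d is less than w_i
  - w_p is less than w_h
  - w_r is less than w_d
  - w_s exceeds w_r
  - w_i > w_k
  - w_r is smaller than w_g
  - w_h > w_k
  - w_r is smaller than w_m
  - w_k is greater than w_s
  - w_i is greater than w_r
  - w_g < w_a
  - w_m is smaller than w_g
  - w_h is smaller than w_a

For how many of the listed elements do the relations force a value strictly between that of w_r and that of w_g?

1

The relations place w_r below w_g. An element lies strictly between them when it is forced above w_r and also forced below w_g.
Above w_r: {w_m, w_s, w_k, w_d, w_i, w_p, w_h, w_a}. Below w_g: {w_m}.
Intersection: {w_m} — 1.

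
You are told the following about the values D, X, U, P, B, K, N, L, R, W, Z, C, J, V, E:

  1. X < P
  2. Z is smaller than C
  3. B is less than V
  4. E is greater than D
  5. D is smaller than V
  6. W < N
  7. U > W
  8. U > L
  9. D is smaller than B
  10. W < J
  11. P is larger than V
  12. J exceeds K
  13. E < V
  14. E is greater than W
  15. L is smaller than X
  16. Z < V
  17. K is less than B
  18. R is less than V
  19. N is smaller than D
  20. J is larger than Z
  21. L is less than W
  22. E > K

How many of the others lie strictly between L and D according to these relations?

The relations place L below D. An element lies strictly between them when it is forced above L and also forced below D.
Above L: {W, N, X, E, U, J, B, V, P}. Below D: {W, N}.
Intersection: {W, N} — 2.

2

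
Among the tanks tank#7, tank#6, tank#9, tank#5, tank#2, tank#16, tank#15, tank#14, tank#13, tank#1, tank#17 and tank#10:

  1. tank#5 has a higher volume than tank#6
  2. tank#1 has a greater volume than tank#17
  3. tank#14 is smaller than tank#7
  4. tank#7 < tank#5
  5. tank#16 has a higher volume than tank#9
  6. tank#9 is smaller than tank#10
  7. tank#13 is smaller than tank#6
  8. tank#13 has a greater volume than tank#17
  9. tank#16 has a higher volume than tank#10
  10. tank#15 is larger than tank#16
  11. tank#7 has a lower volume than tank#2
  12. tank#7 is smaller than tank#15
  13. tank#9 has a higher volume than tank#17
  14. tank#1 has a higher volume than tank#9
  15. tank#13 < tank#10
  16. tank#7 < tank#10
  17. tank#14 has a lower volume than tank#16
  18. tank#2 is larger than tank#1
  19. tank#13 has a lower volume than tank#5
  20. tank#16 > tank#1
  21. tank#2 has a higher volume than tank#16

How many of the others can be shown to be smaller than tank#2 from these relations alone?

The elements the relations force below tank#2 are tank#14, tank#17, tank#7, tank#9, tank#13, tank#10, tank#1, tank#16 — no chain reaches any other.
That is 8.

8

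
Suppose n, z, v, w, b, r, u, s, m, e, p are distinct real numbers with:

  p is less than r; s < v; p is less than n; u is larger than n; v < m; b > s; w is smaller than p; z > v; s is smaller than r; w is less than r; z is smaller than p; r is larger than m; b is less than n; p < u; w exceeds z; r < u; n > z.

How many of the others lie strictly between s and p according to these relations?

3

Chaining upward from s reaches: v, z, w, b, m, n, r, u.
Chaining downward from p reaches: v, z, w.
Strictly between s and p are those in both lists: v, z, w — 3 elements.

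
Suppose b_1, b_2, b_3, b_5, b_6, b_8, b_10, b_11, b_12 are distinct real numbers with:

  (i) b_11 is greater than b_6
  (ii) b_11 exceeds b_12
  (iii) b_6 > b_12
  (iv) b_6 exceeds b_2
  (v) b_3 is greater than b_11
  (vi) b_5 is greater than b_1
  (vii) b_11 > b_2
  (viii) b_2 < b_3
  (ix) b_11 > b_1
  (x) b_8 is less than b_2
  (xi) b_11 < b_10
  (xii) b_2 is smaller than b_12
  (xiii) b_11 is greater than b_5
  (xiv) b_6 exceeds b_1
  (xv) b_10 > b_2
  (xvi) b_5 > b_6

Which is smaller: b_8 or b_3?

b_8 < b_2 and b_2 < b_12 give b_8 < b_12.
With b_12 < b_6: b_8 < b_2 < b_12 < b_6.
With b_6 < b_5: b_8 < b_2 < b_12 < b_6 < b_5.
Then b_5 < b_11 extends the chain to b_11.
With b_11 < b_3: b_8 < b_2 < b_12 < b_6 < b_5 < b_11 < b_3.
So b_8 < b_3; b_8 is the smaller of the two.

b_8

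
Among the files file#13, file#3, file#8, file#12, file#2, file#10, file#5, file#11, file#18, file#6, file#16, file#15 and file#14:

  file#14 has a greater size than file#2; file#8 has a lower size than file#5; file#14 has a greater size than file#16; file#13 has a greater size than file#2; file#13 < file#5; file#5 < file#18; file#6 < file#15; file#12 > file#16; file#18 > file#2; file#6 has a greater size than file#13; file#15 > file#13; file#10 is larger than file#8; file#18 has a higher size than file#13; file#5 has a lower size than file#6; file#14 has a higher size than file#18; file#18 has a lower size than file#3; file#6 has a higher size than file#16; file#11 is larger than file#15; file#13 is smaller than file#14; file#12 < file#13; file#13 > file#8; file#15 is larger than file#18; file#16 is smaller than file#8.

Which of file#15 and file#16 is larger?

Link the given pairs in sequence: file#16 < file#8; file#8 < file#13; file#13 < file#5; file#5 < file#18; file#18 < file#15.
Together: file#16 < file#8 < file#13 < file#5 < file#18 < file#15.
So file#16 < file#15; file#15 is the larger of the two.

file#15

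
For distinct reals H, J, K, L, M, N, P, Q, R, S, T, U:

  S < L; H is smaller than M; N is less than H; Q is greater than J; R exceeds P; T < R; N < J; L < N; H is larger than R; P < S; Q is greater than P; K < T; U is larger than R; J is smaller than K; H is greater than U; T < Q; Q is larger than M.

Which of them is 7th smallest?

The consecutive relations fix a unique order: P < S < L < N < J < K < T < R < U < H < M < Q.
The 7th smallest is T.

T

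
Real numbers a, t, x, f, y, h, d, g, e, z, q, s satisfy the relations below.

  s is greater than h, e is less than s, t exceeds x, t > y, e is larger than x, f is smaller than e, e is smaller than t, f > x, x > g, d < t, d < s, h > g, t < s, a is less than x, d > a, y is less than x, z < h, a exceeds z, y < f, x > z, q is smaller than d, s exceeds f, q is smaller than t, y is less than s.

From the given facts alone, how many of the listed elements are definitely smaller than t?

9

From t the given relations immediately reach y, q, x, e, d.
From those, g, z, a, f — 9 in total.
No other element is forced below t by the given relations, so the count is 9.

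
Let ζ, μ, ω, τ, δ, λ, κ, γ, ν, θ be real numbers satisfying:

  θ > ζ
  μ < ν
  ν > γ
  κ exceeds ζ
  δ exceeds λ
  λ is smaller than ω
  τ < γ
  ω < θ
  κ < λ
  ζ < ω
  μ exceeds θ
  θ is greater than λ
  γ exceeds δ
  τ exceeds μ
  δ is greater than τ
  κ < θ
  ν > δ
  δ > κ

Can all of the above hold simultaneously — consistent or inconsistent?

consistent

Every relation is compatible with ζ < κ < λ < ω < θ < μ < τ < δ < γ < ν; the set is consistent.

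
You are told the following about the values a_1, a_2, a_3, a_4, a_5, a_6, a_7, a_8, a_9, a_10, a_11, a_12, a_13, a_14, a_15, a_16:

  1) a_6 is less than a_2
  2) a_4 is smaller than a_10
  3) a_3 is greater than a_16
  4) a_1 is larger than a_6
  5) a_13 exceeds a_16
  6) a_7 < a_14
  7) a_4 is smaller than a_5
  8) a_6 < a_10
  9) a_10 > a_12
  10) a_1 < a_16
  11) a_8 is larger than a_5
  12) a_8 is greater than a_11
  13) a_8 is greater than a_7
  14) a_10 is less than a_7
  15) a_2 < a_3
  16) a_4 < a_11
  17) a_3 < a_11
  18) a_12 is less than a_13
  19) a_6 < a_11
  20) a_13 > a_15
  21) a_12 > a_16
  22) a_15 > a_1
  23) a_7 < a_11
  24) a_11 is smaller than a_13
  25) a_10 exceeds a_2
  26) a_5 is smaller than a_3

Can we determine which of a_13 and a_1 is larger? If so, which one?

a_1 < a_16 and a_16 < a_12 give a_1 < a_12.
Then a_12 < a_10 extends the chain to a_10.
With a_10 < a_7: a_1 < a_16 < a_12 < a_10 < a_7.
With a_7 < a_11: a_1 < a_16 < a_12 < a_10 < a_7 < a_11.
Then a_11 < a_13 extends the chain to a_13.
So a_13 is larger.

a_13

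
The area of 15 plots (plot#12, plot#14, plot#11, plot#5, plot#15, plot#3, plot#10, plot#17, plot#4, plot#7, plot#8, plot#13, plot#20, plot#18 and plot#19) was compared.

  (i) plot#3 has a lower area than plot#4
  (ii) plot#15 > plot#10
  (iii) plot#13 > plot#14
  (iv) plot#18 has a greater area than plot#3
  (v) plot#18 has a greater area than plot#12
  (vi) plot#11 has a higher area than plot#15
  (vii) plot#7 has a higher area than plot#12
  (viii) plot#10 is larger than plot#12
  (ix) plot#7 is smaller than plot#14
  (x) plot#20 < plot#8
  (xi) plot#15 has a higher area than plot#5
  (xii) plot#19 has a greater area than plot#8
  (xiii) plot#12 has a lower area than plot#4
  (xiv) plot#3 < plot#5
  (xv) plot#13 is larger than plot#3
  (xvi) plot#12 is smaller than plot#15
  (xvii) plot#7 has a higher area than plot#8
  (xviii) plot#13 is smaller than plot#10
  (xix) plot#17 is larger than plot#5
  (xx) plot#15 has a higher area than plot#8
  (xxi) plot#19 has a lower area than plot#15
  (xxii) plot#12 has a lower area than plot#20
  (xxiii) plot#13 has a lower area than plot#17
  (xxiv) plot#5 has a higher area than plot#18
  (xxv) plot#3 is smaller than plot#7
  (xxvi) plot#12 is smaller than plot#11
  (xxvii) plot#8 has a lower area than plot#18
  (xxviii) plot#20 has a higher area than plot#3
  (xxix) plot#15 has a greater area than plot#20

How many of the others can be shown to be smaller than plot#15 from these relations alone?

11

The elements the relations force below plot#15 are plot#12, plot#3, plot#20, plot#8, plot#18, plot#7, plot#5, plot#14, plot#13, plot#19, plot#10 — no chain reaches any other.
That is 11.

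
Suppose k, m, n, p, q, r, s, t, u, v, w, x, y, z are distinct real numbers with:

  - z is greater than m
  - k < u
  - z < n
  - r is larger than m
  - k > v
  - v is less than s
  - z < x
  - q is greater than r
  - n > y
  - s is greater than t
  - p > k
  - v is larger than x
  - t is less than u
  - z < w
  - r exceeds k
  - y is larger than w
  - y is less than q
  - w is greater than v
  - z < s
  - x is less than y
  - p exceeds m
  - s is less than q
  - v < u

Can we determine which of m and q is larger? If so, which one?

m < z and z < x give m < x.
Then x < v extends the chain to v.
Then v < w extends the chain to w.
With w < y: m < z < x < v < w < y.
With y < q: m < z < x < v < w < y < q.
So q is larger.

q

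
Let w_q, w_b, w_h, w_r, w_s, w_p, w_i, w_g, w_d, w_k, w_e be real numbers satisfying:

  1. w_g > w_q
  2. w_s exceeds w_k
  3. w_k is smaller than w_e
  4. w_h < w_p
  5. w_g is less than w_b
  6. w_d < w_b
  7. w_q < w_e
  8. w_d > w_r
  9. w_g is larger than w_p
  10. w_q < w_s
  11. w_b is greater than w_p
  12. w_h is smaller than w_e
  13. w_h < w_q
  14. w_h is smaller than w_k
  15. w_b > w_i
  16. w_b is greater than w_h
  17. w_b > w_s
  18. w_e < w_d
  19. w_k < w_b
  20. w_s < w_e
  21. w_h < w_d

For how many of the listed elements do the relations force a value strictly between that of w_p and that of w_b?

1

Chaining upward from w_p reaches: w_g.
Chaining downward from w_b reaches: w_h, w_q, w_r, w_k, w_s, w_g, w_e, w_i, w_d.
Strictly between w_p and w_b are those in both lists: w_g — 1 element.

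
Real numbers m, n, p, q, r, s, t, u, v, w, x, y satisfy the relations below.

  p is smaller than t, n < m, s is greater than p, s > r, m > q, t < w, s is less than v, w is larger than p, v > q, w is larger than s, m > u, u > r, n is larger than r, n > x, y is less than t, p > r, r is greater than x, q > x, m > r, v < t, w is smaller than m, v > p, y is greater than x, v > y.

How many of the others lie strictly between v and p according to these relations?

1

Chaining upward from p reaches: s, t, w, m.
Chaining downward from v reaches: x, q, r, y, s.
Strictly between p and v are those in both lists: s — 1 element.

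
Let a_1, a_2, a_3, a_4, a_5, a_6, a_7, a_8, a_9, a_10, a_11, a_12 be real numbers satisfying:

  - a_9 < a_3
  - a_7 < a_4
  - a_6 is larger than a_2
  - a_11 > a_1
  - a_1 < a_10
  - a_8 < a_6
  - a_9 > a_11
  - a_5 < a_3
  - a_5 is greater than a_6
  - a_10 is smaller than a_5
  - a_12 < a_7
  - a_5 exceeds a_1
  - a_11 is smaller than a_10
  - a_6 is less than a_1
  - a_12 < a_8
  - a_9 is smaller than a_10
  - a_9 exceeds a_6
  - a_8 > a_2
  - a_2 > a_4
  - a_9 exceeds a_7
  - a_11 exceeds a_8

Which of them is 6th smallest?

a_6

Chaining the given pairs: a_12 < a_7 < a_4 < a_2 < a_8 < a_6 < a_1 < a_11 < a_9 < a_10 < a_5 < a_3.
The 6th smallest is a_6.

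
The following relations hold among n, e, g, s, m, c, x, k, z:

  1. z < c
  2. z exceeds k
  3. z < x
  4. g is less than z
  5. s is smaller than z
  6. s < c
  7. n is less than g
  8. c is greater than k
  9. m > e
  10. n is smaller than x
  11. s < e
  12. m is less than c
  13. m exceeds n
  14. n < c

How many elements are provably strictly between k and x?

The relations place k below x. An element lies strictly between them when it is forced above k and also forced below x.
Above k: {z, c}. Below x: {s, n, g, z}.
Intersection: {z} — 1.

1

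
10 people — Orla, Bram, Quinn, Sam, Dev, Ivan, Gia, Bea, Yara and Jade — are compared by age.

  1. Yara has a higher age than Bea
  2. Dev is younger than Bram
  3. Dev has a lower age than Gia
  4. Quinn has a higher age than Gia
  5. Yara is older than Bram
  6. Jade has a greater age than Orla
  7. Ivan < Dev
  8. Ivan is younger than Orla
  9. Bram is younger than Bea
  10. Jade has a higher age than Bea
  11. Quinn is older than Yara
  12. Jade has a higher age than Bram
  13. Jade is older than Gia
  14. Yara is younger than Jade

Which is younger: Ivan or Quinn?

Following the relations from Ivan: Ivan < Dev < Bram < Bea < Yara < Quinn.
So Ivan < Quinn; Ivan is the younger of the two.

Ivan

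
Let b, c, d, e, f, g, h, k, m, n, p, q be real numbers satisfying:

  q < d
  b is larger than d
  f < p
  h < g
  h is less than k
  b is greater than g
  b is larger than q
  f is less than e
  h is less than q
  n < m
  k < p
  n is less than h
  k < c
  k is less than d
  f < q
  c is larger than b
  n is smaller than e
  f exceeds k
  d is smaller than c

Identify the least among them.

n

Chaining upward from n: directly above it, h, e, m; then k, q, g; then f, p, d, b, c.
That covers every other element, and nothing is given below n, so n is the least.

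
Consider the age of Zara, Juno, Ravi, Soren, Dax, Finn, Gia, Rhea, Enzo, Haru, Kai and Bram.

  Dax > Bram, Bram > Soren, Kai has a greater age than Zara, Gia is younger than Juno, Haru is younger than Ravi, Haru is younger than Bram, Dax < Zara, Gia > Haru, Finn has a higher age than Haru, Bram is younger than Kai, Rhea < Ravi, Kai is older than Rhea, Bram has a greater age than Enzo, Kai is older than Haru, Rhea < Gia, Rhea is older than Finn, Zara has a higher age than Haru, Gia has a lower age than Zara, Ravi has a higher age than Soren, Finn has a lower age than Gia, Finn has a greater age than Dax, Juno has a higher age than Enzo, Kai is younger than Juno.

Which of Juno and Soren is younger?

Soren

Link the given pairs in sequence: Soren < Bram; Bram < Dax; Dax < Finn; Finn < Rhea; Rhea < Gia; Gia < Zara; Zara < Kai; Kai < Juno.
Chaining these gives Soren < Bram < Dax < Finn < Rhea < Gia < Zara < Kai < Juno.
So Soren < Juno; Soren is the younger of the two.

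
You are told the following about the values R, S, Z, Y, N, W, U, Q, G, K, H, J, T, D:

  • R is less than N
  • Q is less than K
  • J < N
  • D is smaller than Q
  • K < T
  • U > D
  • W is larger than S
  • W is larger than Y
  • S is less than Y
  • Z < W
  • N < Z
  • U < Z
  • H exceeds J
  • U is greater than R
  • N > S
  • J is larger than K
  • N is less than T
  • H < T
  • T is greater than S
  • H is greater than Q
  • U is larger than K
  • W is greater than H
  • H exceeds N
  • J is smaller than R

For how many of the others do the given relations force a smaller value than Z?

8

From Z the given relations immediately reach N, U.
From those, D, K, J, R, S — 7 in total.
From those, Q — 8 in total.
No other element is forced below Z by the given relations, so the count is 8.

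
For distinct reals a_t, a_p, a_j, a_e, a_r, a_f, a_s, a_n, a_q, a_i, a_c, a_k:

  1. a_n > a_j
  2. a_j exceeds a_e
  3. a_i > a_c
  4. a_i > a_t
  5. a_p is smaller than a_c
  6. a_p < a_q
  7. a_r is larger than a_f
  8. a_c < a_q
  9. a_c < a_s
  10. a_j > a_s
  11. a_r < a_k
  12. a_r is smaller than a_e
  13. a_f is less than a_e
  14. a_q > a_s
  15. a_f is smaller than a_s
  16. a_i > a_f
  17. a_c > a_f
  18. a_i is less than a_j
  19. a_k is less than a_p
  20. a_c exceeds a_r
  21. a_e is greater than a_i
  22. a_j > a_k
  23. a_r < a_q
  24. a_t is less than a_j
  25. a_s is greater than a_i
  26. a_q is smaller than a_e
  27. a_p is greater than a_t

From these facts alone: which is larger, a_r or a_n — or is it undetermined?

a_n

The relevant relations are a_r < a_k; a_k < a_p; a_p < a_c; a_c < a_i; a_i < a_s; a_s < a_q; a_q < a_e; a_e < a_j; a_j < a_n.
Together: a_r < a_k < a_p < a_c < a_i < a_s < a_q < a_e < a_j < a_n.
So a_n is larger.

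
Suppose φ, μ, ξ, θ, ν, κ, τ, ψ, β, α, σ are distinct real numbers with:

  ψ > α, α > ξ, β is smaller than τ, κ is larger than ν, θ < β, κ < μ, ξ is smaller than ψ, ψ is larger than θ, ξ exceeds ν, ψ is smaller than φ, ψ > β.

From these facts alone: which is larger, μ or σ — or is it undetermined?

undetermined

Following every chain through σ: nothing is chained to σ.
μ is not reached, and no chain runs the other way from μ to σ.
So the given relations leave the order of σ and μ undetermined.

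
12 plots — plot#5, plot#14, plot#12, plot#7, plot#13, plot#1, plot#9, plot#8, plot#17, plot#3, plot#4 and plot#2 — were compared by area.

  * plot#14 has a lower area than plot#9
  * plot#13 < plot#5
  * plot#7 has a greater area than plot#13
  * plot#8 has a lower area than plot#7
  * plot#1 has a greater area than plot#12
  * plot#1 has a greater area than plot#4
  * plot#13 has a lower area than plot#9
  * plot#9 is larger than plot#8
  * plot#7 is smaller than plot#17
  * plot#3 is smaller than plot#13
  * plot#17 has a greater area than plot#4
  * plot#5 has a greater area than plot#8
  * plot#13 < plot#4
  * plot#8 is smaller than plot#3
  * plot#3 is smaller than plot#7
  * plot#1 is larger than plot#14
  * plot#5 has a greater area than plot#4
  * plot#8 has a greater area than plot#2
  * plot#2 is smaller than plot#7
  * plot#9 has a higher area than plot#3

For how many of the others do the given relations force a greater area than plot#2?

9

Directly above plot#2: plot#8, plot#7.
One step further: plot#3, plot#9, plot#17, plot#5 (6 so far).
One step further: plot#13 (7 so far).
One step further: plot#4 (8 so far).
One step further: plot#1 (9 so far).
Nothing else is reachable above plot#2; 9 in all.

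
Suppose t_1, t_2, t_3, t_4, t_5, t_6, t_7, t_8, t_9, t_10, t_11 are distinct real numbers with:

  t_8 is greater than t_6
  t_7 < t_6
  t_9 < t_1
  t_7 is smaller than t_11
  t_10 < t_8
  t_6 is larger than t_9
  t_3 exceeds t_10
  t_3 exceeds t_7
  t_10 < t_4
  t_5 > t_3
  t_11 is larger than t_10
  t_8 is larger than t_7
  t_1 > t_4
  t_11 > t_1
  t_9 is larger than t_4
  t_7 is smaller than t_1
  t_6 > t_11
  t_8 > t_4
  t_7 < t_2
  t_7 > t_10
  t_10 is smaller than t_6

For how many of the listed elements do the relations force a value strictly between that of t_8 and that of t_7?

The relations place t_7 below t_8. An element lies strictly between them when it is forced above t_7 and also forced below t_8.
Above t_7: {t_1, t_3, t_2, t_11, t_5, t_6}. Below t_8: {t_10, t_4, t_9, t_1, t_11, t_6}.
Intersection: {t_1, t_11, t_6} — 3.

3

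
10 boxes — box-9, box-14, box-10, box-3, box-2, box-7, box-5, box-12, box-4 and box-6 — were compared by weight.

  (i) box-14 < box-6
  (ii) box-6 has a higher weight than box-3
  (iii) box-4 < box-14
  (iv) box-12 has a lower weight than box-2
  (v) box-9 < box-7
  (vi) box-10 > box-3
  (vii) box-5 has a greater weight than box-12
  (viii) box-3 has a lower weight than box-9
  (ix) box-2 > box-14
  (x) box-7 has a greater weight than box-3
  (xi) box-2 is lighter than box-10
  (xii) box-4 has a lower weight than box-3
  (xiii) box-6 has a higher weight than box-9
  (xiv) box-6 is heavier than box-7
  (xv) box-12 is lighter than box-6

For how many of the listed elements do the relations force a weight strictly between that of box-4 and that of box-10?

3

Chaining upward from box-4 reaches: box-14, box-2, box-3, box-9, box-7, box-6.
Chaining downward from box-10 reaches: box-14, box-12, box-2, box-3.
Strictly between box-4 and box-10 are those in both lists: box-14, box-2, box-3 — 3 elements.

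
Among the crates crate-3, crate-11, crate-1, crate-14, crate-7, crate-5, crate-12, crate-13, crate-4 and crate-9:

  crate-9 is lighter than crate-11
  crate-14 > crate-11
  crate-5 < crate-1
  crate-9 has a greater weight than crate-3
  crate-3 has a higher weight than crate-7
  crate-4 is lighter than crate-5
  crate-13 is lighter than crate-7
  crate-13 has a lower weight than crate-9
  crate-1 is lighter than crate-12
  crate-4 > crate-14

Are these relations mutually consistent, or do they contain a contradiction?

consistent

The single ordering crate-13 < crate-7 < crate-3 < crate-9 < crate-11 < crate-14 < crate-4 < crate-5 < crate-1 < crate-12 satisfies every listed relation, so no contradiction arises.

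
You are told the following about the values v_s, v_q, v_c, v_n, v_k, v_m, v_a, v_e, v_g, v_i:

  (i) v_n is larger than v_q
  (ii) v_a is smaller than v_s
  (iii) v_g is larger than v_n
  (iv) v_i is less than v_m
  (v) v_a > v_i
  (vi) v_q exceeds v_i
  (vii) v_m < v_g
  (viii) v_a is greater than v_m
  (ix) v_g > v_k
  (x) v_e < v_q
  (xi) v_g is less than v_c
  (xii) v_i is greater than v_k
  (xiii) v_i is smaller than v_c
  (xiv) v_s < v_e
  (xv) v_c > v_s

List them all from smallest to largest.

Each adjacent pair is fixed by a given relation: v_k < v_i; v_i < v_m; v_m < v_a; v_a < v_s; v_s < v_e; v_e < v_q; v_q < v_n; v_n < v_g; v_g < v_c. Chaining them end to end gives the full order.

v_k < v_i < v_m < v_a < v_s < v_e < v_q < v_n < v_g < v_c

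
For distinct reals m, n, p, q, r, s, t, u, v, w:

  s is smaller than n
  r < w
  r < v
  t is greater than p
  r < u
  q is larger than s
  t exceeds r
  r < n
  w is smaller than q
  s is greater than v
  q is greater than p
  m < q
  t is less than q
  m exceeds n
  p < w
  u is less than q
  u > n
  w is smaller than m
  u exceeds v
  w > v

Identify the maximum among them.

r is not greatest since r < n; v is not greatest since v < w; p is not greatest since p < t; s is not greatest since s < q; t is not greatest since t < q; n is not greatest since n < u; w is not greatest since w < m; u is not greatest since u < q; m is not greatest since m < q.
Only q has nothing above it, so q is the maximum.

q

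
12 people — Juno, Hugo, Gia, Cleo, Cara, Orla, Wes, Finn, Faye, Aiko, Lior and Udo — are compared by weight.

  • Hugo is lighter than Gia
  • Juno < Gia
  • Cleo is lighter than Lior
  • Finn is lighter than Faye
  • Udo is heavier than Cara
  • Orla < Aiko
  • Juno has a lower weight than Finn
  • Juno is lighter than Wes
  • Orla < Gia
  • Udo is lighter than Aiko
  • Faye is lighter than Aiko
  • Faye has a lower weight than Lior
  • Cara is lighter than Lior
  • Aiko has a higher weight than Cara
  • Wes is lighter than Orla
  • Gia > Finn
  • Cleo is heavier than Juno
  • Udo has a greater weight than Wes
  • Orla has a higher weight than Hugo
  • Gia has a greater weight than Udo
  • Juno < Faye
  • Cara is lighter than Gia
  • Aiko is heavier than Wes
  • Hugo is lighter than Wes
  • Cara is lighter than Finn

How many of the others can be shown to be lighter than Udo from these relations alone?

Directly below Udo: Cara, Wes.
One step further: Juno, Hugo (4 so far).
No other element is forced below Udo by the given relations, so the count is 4.

4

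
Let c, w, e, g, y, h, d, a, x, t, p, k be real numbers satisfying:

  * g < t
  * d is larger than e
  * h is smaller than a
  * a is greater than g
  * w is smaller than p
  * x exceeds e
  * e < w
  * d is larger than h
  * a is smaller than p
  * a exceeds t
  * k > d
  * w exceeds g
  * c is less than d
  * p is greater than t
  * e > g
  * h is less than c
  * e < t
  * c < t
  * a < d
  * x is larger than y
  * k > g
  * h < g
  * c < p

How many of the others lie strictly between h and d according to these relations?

Chaining upward from h reaches: g, e, c, t, a, w, k, p, x.
Chaining downward from d reaches: g, e, c, t, a.
Strictly between h and d are those in both lists: g, e, c, t, a — 5 elements.

5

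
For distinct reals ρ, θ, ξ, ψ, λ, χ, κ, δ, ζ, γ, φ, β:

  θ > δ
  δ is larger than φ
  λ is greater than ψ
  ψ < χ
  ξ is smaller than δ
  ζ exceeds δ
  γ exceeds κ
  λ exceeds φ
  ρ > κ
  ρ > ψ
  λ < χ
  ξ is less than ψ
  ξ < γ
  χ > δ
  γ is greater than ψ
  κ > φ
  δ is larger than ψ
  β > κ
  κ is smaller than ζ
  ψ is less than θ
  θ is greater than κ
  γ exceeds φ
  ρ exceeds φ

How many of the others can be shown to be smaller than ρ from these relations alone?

From ρ the given relations immediately reach φ, ψ, κ.
From those, ξ — 4 in total.
Nothing else is reachable below ρ; 4 in all.

4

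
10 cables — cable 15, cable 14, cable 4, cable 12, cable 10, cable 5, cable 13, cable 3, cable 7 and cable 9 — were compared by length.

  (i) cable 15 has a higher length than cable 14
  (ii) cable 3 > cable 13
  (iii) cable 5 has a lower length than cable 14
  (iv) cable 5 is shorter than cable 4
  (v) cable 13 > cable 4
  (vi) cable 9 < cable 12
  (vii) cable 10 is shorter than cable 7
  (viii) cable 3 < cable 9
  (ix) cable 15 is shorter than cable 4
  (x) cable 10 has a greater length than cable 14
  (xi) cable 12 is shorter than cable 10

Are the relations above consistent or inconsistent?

consistent

Every relation is compatible with cable 5 < cable 14 < cable 15 < cable 4 < cable 13 < cable 3 < cable 9 < cable 12 < cable 10 < cable 7; the set is consistent.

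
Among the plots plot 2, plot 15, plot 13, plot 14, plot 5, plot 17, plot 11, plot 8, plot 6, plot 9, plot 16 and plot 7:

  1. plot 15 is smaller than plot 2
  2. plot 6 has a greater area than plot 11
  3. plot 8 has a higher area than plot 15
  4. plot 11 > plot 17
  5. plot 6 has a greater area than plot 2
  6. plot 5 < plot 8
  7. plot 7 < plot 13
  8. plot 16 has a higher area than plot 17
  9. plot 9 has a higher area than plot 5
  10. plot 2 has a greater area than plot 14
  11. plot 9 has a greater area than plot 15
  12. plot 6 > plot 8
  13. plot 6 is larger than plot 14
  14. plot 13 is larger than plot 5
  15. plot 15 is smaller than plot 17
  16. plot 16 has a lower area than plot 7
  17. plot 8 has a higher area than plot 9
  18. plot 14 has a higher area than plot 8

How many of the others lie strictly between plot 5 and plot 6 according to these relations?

4

The relations place plot 5 below plot 6. An element lies strictly between them when it is forced above plot 5 and also forced below plot 6.
Above plot 5: {plot 9, plot 8, plot 14, plot 2, plot 13}. Below plot 6: {plot 15, plot 17, plot 9, plot 8, plot 14, plot 2, plot 11}.
Intersection: {plot 9, plot 8, plot 14, plot 2} — 4.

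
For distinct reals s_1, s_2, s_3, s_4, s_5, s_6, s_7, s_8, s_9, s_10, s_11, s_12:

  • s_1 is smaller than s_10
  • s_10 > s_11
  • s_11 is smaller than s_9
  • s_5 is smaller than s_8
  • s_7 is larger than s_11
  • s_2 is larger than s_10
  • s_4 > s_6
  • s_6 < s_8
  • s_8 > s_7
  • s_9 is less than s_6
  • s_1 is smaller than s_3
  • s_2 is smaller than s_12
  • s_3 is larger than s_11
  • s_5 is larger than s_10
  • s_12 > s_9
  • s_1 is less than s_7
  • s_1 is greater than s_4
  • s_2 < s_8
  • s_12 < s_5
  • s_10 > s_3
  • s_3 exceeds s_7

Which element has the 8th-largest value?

Piecing the relations together gives one ordering: s_11 < s_9 < s_6 < s_4 < s_1 < s_7 < s_3 < s_10 < s_2 < s_12 < s_5 < s_8.
Counting 8 from the largest end gives s_1.

s_1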